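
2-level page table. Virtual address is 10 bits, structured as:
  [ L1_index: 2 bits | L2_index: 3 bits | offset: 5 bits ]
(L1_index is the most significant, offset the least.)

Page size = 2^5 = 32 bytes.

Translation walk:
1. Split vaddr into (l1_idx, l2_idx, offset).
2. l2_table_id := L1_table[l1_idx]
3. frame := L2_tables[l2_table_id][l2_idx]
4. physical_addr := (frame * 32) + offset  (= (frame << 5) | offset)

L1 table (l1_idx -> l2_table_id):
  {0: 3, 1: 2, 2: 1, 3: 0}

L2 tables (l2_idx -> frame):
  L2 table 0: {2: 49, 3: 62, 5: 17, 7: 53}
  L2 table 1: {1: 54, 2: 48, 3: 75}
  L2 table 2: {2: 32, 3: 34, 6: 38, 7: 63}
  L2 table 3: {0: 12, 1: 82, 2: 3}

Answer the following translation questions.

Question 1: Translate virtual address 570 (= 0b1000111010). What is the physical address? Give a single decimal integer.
Answer: 1754

Derivation:
vaddr = 570 = 0b1000111010
Split: l1_idx=2, l2_idx=1, offset=26
L1[2] = 1
L2[1][1] = 54
paddr = 54 * 32 + 26 = 1754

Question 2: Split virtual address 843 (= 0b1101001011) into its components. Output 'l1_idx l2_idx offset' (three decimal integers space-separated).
vaddr = 843 = 0b1101001011
  top 2 bits -> l1_idx = 3
  next 3 bits -> l2_idx = 2
  bottom 5 bits -> offset = 11

Answer: 3 2 11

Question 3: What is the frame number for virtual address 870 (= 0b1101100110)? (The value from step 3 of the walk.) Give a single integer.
vaddr = 870: l1_idx=3, l2_idx=3
L1[3] = 0; L2[0][3] = 62

Answer: 62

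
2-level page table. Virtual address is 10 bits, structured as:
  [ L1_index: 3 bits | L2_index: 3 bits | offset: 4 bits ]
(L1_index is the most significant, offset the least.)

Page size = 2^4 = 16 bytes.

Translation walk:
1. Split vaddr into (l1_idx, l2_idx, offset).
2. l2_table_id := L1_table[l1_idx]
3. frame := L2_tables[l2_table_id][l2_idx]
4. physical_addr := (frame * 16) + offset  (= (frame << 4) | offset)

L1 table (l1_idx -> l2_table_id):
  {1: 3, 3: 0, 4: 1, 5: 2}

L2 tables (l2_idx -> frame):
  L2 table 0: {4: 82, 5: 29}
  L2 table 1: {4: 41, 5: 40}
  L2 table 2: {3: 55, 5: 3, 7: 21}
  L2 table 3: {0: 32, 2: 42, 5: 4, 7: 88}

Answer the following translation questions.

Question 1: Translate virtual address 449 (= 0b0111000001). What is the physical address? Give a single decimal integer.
vaddr = 449 = 0b0111000001
Split: l1_idx=3, l2_idx=4, offset=1
L1[3] = 0
L2[0][4] = 82
paddr = 82 * 16 + 1 = 1313

Answer: 1313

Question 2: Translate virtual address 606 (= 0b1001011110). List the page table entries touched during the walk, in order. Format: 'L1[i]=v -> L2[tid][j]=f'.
vaddr = 606 = 0b1001011110
Split: l1_idx=4, l2_idx=5, offset=14

Answer: L1[4]=1 -> L2[1][5]=40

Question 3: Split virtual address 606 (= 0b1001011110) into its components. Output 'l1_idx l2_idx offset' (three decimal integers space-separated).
vaddr = 606 = 0b1001011110
  top 3 bits -> l1_idx = 4
  next 3 bits -> l2_idx = 5
  bottom 4 bits -> offset = 14

Answer: 4 5 14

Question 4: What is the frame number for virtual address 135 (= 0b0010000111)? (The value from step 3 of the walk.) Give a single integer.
Answer: 32

Derivation:
vaddr = 135: l1_idx=1, l2_idx=0
L1[1] = 3; L2[3][0] = 32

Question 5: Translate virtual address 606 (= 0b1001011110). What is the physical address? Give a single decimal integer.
Answer: 654

Derivation:
vaddr = 606 = 0b1001011110
Split: l1_idx=4, l2_idx=5, offset=14
L1[4] = 1
L2[1][5] = 40
paddr = 40 * 16 + 14 = 654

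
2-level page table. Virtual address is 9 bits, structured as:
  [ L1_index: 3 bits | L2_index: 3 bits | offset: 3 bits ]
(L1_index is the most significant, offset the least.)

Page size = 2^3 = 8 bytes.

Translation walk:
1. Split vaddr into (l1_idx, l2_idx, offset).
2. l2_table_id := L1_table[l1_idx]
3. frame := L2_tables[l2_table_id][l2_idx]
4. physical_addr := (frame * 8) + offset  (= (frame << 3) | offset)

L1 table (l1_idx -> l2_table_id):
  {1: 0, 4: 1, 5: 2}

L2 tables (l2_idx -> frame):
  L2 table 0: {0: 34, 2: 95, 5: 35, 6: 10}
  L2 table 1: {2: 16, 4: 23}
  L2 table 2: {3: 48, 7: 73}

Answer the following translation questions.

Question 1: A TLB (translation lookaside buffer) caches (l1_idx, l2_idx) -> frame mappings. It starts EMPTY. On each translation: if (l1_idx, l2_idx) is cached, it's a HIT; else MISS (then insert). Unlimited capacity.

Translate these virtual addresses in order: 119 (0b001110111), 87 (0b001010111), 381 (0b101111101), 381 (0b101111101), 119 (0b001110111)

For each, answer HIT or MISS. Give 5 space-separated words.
Answer: MISS MISS MISS HIT HIT

Derivation:
vaddr=119: (1,6) not in TLB -> MISS, insert
vaddr=87: (1,2) not in TLB -> MISS, insert
vaddr=381: (5,7) not in TLB -> MISS, insert
vaddr=381: (5,7) in TLB -> HIT
vaddr=119: (1,6) in TLB -> HIT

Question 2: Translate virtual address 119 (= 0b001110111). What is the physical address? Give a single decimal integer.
Answer: 87

Derivation:
vaddr = 119 = 0b001110111
Split: l1_idx=1, l2_idx=6, offset=7
L1[1] = 0
L2[0][6] = 10
paddr = 10 * 8 + 7 = 87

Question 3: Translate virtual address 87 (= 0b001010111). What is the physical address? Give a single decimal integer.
Answer: 767

Derivation:
vaddr = 87 = 0b001010111
Split: l1_idx=1, l2_idx=2, offset=7
L1[1] = 0
L2[0][2] = 95
paddr = 95 * 8 + 7 = 767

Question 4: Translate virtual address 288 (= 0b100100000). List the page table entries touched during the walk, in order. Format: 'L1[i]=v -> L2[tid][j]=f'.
Answer: L1[4]=1 -> L2[1][4]=23

Derivation:
vaddr = 288 = 0b100100000
Split: l1_idx=4, l2_idx=4, offset=0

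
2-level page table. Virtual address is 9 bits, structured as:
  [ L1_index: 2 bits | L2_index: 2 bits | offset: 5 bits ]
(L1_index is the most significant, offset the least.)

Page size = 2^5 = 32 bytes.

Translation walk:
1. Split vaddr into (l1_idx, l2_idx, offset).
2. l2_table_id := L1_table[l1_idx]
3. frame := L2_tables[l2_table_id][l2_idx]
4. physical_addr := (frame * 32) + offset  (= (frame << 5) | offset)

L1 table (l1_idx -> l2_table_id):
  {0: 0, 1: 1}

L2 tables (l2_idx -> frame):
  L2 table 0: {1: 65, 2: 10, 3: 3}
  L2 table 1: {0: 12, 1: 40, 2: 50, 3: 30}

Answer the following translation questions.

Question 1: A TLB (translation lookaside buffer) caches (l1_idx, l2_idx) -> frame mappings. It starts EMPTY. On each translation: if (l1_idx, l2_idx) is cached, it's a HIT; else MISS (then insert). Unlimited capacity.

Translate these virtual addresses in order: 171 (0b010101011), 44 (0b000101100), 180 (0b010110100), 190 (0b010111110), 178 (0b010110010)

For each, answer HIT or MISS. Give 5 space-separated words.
Answer: MISS MISS HIT HIT HIT

Derivation:
vaddr=171: (1,1) not in TLB -> MISS, insert
vaddr=44: (0,1) not in TLB -> MISS, insert
vaddr=180: (1,1) in TLB -> HIT
vaddr=190: (1,1) in TLB -> HIT
vaddr=178: (1,1) in TLB -> HIT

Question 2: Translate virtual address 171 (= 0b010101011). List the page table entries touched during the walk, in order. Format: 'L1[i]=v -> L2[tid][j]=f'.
Answer: L1[1]=1 -> L2[1][1]=40

Derivation:
vaddr = 171 = 0b010101011
Split: l1_idx=1, l2_idx=1, offset=11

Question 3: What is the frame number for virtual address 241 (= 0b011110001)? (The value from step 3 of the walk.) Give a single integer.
Answer: 30

Derivation:
vaddr = 241: l1_idx=1, l2_idx=3
L1[1] = 1; L2[1][3] = 30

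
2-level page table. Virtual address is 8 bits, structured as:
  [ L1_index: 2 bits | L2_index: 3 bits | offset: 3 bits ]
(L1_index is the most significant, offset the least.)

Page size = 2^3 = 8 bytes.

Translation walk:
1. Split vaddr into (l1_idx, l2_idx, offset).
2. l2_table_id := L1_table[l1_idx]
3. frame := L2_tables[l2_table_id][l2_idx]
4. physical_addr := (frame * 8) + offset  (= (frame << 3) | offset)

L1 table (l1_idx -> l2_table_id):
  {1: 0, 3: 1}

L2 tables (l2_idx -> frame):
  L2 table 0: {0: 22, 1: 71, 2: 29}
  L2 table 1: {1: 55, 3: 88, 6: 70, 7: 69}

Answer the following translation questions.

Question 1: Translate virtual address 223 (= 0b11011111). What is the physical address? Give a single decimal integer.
vaddr = 223 = 0b11011111
Split: l1_idx=3, l2_idx=3, offset=7
L1[3] = 1
L2[1][3] = 88
paddr = 88 * 8 + 7 = 711

Answer: 711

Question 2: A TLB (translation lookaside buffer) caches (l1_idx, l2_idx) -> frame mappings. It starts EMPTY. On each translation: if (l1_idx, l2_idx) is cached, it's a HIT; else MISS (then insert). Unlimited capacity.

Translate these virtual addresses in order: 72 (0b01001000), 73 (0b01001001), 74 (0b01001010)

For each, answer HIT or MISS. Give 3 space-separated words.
Answer: MISS HIT HIT

Derivation:
vaddr=72: (1,1) not in TLB -> MISS, insert
vaddr=73: (1,1) in TLB -> HIT
vaddr=74: (1,1) in TLB -> HIT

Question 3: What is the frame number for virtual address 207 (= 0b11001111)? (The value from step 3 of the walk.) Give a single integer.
Answer: 55

Derivation:
vaddr = 207: l1_idx=3, l2_idx=1
L1[3] = 1; L2[1][1] = 55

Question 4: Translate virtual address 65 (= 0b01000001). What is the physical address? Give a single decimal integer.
vaddr = 65 = 0b01000001
Split: l1_idx=1, l2_idx=0, offset=1
L1[1] = 0
L2[0][0] = 22
paddr = 22 * 8 + 1 = 177

Answer: 177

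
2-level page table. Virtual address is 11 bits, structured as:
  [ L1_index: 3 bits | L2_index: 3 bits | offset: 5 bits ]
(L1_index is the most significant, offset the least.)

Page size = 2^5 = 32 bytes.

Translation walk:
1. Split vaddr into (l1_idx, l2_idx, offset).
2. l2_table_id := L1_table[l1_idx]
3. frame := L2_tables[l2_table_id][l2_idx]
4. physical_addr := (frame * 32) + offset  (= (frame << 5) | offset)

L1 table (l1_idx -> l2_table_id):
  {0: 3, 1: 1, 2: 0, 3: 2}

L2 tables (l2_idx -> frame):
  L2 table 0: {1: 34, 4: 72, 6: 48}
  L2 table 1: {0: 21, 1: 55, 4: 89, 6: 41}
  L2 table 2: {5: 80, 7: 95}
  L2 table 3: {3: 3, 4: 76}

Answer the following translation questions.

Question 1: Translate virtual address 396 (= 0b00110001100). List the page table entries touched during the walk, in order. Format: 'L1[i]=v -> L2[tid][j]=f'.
Answer: L1[1]=1 -> L2[1][4]=89

Derivation:
vaddr = 396 = 0b00110001100
Split: l1_idx=1, l2_idx=4, offset=12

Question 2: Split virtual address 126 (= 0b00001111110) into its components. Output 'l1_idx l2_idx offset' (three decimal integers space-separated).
vaddr = 126 = 0b00001111110
  top 3 bits -> l1_idx = 0
  next 3 bits -> l2_idx = 3
  bottom 5 bits -> offset = 30

Answer: 0 3 30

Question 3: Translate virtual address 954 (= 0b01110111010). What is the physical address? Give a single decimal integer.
vaddr = 954 = 0b01110111010
Split: l1_idx=3, l2_idx=5, offset=26
L1[3] = 2
L2[2][5] = 80
paddr = 80 * 32 + 26 = 2586

Answer: 2586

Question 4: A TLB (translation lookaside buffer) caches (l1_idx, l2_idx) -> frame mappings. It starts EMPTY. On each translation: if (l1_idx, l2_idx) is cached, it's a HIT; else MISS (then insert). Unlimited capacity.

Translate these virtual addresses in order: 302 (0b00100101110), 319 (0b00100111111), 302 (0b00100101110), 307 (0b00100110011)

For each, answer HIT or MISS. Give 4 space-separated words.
Answer: MISS HIT HIT HIT

Derivation:
vaddr=302: (1,1) not in TLB -> MISS, insert
vaddr=319: (1,1) in TLB -> HIT
vaddr=302: (1,1) in TLB -> HIT
vaddr=307: (1,1) in TLB -> HIT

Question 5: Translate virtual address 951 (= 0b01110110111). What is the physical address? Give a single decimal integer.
vaddr = 951 = 0b01110110111
Split: l1_idx=3, l2_idx=5, offset=23
L1[3] = 2
L2[2][5] = 80
paddr = 80 * 32 + 23 = 2583

Answer: 2583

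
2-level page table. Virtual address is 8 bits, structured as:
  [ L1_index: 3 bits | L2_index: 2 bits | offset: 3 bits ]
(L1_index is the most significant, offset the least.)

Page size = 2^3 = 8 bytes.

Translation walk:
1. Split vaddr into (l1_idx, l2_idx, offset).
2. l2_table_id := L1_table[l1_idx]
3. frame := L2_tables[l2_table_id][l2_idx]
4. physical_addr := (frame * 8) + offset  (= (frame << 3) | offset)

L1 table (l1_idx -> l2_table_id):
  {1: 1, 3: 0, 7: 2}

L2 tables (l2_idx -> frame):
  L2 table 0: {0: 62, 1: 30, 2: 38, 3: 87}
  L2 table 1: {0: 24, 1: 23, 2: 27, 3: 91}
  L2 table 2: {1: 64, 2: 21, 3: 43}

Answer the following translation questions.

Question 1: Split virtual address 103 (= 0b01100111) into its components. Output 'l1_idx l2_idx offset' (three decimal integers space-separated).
Answer: 3 0 7

Derivation:
vaddr = 103 = 0b01100111
  top 3 bits -> l1_idx = 3
  next 2 bits -> l2_idx = 0
  bottom 3 bits -> offset = 7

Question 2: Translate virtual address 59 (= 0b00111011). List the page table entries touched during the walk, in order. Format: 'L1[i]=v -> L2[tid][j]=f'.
Answer: L1[1]=1 -> L2[1][3]=91

Derivation:
vaddr = 59 = 0b00111011
Split: l1_idx=1, l2_idx=3, offset=3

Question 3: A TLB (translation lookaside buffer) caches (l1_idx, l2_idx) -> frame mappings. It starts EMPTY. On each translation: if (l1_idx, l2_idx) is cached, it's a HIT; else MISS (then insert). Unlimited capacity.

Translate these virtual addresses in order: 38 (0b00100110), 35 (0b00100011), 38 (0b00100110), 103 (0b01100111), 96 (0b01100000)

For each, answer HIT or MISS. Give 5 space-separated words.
Answer: MISS HIT HIT MISS HIT

Derivation:
vaddr=38: (1,0) not in TLB -> MISS, insert
vaddr=35: (1,0) in TLB -> HIT
vaddr=38: (1,0) in TLB -> HIT
vaddr=103: (3,0) not in TLB -> MISS, insert
vaddr=96: (3,0) in TLB -> HIT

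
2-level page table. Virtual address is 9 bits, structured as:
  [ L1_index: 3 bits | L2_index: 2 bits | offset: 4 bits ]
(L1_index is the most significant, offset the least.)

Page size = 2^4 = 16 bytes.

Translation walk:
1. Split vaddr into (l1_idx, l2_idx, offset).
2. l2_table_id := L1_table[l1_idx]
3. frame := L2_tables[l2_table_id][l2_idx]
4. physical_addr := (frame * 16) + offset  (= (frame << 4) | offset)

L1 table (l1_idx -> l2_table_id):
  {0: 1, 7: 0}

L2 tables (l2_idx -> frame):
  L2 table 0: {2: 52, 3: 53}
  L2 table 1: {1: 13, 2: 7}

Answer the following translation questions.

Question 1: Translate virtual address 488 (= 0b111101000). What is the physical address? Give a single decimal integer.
Answer: 840

Derivation:
vaddr = 488 = 0b111101000
Split: l1_idx=7, l2_idx=2, offset=8
L1[7] = 0
L2[0][2] = 52
paddr = 52 * 16 + 8 = 840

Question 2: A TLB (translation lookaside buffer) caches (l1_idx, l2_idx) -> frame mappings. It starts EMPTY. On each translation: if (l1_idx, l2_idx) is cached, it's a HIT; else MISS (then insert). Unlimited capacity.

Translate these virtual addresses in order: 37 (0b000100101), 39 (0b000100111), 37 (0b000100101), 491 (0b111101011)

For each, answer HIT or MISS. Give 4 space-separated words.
vaddr=37: (0,2) not in TLB -> MISS, insert
vaddr=39: (0,2) in TLB -> HIT
vaddr=37: (0,2) in TLB -> HIT
vaddr=491: (7,2) not in TLB -> MISS, insert

Answer: MISS HIT HIT MISS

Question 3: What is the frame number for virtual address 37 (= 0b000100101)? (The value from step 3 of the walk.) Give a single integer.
vaddr = 37: l1_idx=0, l2_idx=2
L1[0] = 1; L2[1][2] = 7

Answer: 7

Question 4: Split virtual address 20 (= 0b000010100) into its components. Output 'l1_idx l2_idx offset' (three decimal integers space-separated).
Answer: 0 1 4

Derivation:
vaddr = 20 = 0b000010100
  top 3 bits -> l1_idx = 0
  next 2 bits -> l2_idx = 1
  bottom 4 bits -> offset = 4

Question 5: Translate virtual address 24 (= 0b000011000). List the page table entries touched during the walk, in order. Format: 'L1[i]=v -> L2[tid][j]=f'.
Answer: L1[0]=1 -> L2[1][1]=13

Derivation:
vaddr = 24 = 0b000011000
Split: l1_idx=0, l2_idx=1, offset=8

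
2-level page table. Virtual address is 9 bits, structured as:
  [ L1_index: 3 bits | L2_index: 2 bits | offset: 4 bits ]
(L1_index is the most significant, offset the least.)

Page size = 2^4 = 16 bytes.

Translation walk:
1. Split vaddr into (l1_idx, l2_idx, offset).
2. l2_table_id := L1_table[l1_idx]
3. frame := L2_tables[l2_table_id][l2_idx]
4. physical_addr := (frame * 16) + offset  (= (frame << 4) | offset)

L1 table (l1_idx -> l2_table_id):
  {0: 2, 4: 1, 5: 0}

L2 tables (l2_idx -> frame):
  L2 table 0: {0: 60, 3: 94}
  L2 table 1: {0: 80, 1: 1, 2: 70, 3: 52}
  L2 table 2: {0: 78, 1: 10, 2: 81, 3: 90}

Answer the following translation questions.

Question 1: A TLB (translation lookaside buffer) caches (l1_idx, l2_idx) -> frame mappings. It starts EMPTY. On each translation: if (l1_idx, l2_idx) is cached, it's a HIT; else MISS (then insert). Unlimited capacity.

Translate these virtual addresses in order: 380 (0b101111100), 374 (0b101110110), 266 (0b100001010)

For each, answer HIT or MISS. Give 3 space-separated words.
Answer: MISS HIT MISS

Derivation:
vaddr=380: (5,3) not in TLB -> MISS, insert
vaddr=374: (5,3) in TLB -> HIT
vaddr=266: (4,0) not in TLB -> MISS, insert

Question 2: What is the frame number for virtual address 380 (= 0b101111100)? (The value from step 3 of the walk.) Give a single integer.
vaddr = 380: l1_idx=5, l2_idx=3
L1[5] = 0; L2[0][3] = 94

Answer: 94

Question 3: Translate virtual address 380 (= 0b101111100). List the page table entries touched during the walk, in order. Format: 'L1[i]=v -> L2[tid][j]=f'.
Answer: L1[5]=0 -> L2[0][3]=94

Derivation:
vaddr = 380 = 0b101111100
Split: l1_idx=5, l2_idx=3, offset=12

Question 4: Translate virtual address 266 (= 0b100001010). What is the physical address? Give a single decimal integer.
Answer: 1290

Derivation:
vaddr = 266 = 0b100001010
Split: l1_idx=4, l2_idx=0, offset=10
L1[4] = 1
L2[1][0] = 80
paddr = 80 * 16 + 10 = 1290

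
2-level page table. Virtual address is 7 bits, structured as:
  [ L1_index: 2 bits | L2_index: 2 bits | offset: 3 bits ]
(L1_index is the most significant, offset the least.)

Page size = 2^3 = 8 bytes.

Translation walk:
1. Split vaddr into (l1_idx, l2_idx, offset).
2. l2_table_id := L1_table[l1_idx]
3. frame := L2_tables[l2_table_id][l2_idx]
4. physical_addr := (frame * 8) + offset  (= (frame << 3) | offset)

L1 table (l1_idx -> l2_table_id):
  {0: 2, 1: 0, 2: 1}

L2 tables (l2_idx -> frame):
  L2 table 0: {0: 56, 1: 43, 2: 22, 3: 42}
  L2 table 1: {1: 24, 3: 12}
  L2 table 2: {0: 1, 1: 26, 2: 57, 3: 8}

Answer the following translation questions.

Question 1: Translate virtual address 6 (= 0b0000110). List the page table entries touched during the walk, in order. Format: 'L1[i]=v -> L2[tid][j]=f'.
Answer: L1[0]=2 -> L2[2][0]=1

Derivation:
vaddr = 6 = 0b0000110
Split: l1_idx=0, l2_idx=0, offset=6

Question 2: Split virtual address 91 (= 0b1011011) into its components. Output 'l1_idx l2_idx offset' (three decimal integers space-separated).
vaddr = 91 = 0b1011011
  top 2 bits -> l1_idx = 2
  next 2 bits -> l2_idx = 3
  bottom 3 bits -> offset = 3

Answer: 2 3 3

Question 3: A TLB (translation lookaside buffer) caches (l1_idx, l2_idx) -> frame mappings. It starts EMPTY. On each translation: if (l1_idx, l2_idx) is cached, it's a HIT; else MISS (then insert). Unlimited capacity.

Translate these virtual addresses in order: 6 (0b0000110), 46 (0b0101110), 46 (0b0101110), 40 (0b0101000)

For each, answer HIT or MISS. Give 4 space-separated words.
vaddr=6: (0,0) not in TLB -> MISS, insert
vaddr=46: (1,1) not in TLB -> MISS, insert
vaddr=46: (1,1) in TLB -> HIT
vaddr=40: (1,1) in TLB -> HIT

Answer: MISS MISS HIT HIT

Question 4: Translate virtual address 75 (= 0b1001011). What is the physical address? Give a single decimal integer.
Answer: 195

Derivation:
vaddr = 75 = 0b1001011
Split: l1_idx=2, l2_idx=1, offset=3
L1[2] = 1
L2[1][1] = 24
paddr = 24 * 8 + 3 = 195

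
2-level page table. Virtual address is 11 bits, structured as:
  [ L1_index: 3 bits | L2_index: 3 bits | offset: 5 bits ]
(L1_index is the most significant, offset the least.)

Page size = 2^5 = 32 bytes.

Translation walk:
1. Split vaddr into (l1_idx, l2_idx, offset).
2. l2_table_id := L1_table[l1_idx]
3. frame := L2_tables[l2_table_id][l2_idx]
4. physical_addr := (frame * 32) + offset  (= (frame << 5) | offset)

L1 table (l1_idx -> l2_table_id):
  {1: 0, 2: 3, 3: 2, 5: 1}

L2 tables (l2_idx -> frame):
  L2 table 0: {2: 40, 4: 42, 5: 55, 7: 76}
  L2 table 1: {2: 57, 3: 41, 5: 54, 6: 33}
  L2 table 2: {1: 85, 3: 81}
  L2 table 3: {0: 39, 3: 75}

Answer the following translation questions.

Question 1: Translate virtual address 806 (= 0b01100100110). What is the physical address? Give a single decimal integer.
vaddr = 806 = 0b01100100110
Split: l1_idx=3, l2_idx=1, offset=6
L1[3] = 2
L2[2][1] = 85
paddr = 85 * 32 + 6 = 2726

Answer: 2726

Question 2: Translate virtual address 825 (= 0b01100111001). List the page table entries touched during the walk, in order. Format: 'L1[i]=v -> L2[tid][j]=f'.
vaddr = 825 = 0b01100111001
Split: l1_idx=3, l2_idx=1, offset=25

Answer: L1[3]=2 -> L2[2][1]=85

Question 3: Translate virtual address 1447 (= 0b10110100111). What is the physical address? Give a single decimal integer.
vaddr = 1447 = 0b10110100111
Split: l1_idx=5, l2_idx=5, offset=7
L1[5] = 1
L2[1][5] = 54
paddr = 54 * 32 + 7 = 1735

Answer: 1735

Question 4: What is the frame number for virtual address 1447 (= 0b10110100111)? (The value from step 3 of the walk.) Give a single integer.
Answer: 54

Derivation:
vaddr = 1447: l1_idx=5, l2_idx=5
L1[5] = 1; L2[1][5] = 54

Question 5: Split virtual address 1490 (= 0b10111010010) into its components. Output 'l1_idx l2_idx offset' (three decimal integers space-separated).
vaddr = 1490 = 0b10111010010
  top 3 bits -> l1_idx = 5
  next 3 bits -> l2_idx = 6
  bottom 5 bits -> offset = 18

Answer: 5 6 18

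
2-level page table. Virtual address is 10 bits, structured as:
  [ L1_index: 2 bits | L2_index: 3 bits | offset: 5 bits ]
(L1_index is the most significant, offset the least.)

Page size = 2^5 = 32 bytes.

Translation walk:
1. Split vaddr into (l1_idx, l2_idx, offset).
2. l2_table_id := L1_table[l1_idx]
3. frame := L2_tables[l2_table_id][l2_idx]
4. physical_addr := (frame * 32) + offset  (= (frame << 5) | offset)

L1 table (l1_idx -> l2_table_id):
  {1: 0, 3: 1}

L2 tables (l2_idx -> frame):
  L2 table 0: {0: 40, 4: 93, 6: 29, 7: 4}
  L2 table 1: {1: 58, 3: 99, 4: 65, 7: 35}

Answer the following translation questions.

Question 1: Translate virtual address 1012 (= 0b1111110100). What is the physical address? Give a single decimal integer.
vaddr = 1012 = 0b1111110100
Split: l1_idx=3, l2_idx=7, offset=20
L1[3] = 1
L2[1][7] = 35
paddr = 35 * 32 + 20 = 1140

Answer: 1140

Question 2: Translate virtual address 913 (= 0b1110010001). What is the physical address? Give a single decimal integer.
vaddr = 913 = 0b1110010001
Split: l1_idx=3, l2_idx=4, offset=17
L1[3] = 1
L2[1][4] = 65
paddr = 65 * 32 + 17 = 2097

Answer: 2097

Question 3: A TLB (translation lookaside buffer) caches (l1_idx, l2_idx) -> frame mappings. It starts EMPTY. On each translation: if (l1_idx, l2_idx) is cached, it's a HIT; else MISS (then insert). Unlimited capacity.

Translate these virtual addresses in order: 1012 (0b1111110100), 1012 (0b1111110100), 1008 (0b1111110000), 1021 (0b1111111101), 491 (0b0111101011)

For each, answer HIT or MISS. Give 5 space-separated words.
Answer: MISS HIT HIT HIT MISS

Derivation:
vaddr=1012: (3,7) not in TLB -> MISS, insert
vaddr=1012: (3,7) in TLB -> HIT
vaddr=1008: (3,7) in TLB -> HIT
vaddr=1021: (3,7) in TLB -> HIT
vaddr=491: (1,7) not in TLB -> MISS, insert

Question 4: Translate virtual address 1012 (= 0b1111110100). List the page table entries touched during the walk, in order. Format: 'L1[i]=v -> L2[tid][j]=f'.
vaddr = 1012 = 0b1111110100
Split: l1_idx=3, l2_idx=7, offset=20

Answer: L1[3]=1 -> L2[1][7]=35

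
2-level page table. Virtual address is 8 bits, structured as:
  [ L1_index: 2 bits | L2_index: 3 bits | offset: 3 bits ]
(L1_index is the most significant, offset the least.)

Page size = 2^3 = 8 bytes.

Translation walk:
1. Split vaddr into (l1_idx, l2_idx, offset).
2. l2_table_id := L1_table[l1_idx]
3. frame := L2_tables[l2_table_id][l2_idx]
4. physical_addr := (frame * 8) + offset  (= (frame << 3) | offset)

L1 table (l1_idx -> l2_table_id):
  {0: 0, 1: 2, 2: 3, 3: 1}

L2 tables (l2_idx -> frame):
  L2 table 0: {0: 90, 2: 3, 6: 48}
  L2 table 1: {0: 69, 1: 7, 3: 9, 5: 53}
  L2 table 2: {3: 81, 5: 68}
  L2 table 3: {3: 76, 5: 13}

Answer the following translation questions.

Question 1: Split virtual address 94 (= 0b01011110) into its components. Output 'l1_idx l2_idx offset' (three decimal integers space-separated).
Answer: 1 3 6

Derivation:
vaddr = 94 = 0b01011110
  top 2 bits -> l1_idx = 1
  next 3 bits -> l2_idx = 3
  bottom 3 bits -> offset = 6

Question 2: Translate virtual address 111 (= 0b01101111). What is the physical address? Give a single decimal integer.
Answer: 551

Derivation:
vaddr = 111 = 0b01101111
Split: l1_idx=1, l2_idx=5, offset=7
L1[1] = 2
L2[2][5] = 68
paddr = 68 * 8 + 7 = 551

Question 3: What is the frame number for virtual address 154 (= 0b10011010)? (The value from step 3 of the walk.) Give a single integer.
Answer: 76

Derivation:
vaddr = 154: l1_idx=2, l2_idx=3
L1[2] = 3; L2[3][3] = 76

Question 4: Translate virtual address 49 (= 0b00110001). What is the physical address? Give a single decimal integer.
Answer: 385

Derivation:
vaddr = 49 = 0b00110001
Split: l1_idx=0, l2_idx=6, offset=1
L1[0] = 0
L2[0][6] = 48
paddr = 48 * 8 + 1 = 385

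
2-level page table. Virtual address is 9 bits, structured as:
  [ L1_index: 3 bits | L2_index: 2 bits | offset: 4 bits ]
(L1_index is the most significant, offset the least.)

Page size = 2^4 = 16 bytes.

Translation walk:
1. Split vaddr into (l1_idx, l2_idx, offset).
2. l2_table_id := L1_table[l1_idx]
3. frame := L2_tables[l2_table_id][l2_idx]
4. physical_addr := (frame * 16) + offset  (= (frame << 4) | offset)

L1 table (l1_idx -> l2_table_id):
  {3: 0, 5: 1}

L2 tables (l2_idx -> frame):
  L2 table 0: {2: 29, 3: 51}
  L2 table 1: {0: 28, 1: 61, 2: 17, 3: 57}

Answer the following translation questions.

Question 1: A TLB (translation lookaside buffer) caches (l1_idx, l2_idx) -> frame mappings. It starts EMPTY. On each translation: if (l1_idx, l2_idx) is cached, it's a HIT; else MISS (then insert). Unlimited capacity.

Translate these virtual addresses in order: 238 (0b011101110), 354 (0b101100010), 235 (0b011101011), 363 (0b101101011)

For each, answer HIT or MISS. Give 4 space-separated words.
Answer: MISS MISS HIT HIT

Derivation:
vaddr=238: (3,2) not in TLB -> MISS, insert
vaddr=354: (5,2) not in TLB -> MISS, insert
vaddr=235: (3,2) in TLB -> HIT
vaddr=363: (5,2) in TLB -> HIT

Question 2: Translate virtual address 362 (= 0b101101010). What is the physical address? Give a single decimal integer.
Answer: 282

Derivation:
vaddr = 362 = 0b101101010
Split: l1_idx=5, l2_idx=2, offset=10
L1[5] = 1
L2[1][2] = 17
paddr = 17 * 16 + 10 = 282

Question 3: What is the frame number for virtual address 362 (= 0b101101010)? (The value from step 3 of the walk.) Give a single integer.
vaddr = 362: l1_idx=5, l2_idx=2
L1[5] = 1; L2[1][2] = 17

Answer: 17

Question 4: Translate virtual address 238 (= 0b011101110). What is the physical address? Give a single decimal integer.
vaddr = 238 = 0b011101110
Split: l1_idx=3, l2_idx=2, offset=14
L1[3] = 0
L2[0][2] = 29
paddr = 29 * 16 + 14 = 478

Answer: 478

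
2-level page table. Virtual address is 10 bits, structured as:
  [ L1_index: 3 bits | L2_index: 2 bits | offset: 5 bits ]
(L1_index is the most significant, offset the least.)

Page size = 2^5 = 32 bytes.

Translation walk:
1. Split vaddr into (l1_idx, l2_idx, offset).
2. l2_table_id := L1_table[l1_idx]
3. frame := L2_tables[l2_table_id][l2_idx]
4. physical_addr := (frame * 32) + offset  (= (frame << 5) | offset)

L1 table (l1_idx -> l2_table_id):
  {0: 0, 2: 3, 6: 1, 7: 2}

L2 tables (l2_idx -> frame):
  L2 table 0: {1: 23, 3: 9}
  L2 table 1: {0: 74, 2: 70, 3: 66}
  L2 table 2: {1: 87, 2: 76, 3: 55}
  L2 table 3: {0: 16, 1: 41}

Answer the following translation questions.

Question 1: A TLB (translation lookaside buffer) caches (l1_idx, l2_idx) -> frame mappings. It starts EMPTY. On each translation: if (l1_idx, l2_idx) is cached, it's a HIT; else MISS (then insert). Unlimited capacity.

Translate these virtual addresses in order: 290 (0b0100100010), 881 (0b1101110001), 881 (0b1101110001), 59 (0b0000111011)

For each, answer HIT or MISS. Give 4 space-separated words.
vaddr=290: (2,1) not in TLB -> MISS, insert
vaddr=881: (6,3) not in TLB -> MISS, insert
vaddr=881: (6,3) in TLB -> HIT
vaddr=59: (0,1) not in TLB -> MISS, insert

Answer: MISS MISS HIT MISS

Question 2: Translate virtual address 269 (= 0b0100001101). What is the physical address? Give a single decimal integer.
vaddr = 269 = 0b0100001101
Split: l1_idx=2, l2_idx=0, offset=13
L1[2] = 3
L2[3][0] = 16
paddr = 16 * 32 + 13 = 525

Answer: 525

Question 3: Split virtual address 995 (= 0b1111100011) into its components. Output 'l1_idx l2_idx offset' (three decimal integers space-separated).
Answer: 7 3 3

Derivation:
vaddr = 995 = 0b1111100011
  top 3 bits -> l1_idx = 7
  next 2 bits -> l2_idx = 3
  bottom 5 bits -> offset = 3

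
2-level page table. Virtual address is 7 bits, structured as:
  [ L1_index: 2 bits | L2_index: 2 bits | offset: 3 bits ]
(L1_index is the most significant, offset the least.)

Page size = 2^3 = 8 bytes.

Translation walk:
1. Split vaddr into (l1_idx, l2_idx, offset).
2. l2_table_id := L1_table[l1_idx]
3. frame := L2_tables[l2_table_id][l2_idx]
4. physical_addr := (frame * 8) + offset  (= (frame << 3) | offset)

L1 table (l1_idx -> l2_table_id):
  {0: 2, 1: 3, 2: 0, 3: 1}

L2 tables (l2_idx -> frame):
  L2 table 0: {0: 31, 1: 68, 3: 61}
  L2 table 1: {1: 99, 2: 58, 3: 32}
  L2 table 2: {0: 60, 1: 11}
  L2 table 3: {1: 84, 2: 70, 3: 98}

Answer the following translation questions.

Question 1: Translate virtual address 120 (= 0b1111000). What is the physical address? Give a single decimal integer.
Answer: 256

Derivation:
vaddr = 120 = 0b1111000
Split: l1_idx=3, l2_idx=3, offset=0
L1[3] = 1
L2[1][3] = 32
paddr = 32 * 8 + 0 = 256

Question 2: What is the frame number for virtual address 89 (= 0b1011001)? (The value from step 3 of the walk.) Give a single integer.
vaddr = 89: l1_idx=2, l2_idx=3
L1[2] = 0; L2[0][3] = 61

Answer: 61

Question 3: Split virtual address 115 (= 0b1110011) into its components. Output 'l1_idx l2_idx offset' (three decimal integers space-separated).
Answer: 3 2 3

Derivation:
vaddr = 115 = 0b1110011
  top 2 bits -> l1_idx = 3
  next 2 bits -> l2_idx = 2
  bottom 3 bits -> offset = 3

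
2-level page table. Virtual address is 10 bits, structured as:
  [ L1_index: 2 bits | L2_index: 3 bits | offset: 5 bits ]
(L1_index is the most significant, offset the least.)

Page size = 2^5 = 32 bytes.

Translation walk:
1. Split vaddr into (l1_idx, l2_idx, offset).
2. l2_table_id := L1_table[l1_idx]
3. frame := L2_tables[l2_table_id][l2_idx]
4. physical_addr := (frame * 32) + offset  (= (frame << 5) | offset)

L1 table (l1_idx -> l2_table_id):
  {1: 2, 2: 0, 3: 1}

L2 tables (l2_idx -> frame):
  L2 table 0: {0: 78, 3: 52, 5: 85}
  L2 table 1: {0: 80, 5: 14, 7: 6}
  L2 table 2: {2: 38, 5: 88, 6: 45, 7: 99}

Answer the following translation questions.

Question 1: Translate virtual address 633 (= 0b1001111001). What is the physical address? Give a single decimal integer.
vaddr = 633 = 0b1001111001
Split: l1_idx=2, l2_idx=3, offset=25
L1[2] = 0
L2[0][3] = 52
paddr = 52 * 32 + 25 = 1689

Answer: 1689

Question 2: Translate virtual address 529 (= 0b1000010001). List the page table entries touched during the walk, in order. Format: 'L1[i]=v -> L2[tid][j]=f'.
Answer: L1[2]=0 -> L2[0][0]=78

Derivation:
vaddr = 529 = 0b1000010001
Split: l1_idx=2, l2_idx=0, offset=17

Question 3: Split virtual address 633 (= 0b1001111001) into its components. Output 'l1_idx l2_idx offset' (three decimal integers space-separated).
vaddr = 633 = 0b1001111001
  top 2 bits -> l1_idx = 2
  next 3 bits -> l2_idx = 3
  bottom 5 bits -> offset = 25

Answer: 2 3 25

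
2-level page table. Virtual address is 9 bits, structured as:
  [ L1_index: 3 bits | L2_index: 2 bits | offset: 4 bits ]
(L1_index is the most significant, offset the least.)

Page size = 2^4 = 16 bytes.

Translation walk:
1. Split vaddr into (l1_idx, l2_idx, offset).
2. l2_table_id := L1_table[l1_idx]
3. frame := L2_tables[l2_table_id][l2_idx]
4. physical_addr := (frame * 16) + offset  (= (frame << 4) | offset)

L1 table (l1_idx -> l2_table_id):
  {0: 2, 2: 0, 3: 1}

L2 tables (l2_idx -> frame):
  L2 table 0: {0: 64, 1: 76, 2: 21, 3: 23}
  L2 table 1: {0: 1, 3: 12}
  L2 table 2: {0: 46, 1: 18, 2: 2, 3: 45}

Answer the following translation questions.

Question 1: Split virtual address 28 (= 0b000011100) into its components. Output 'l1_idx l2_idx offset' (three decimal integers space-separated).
Answer: 0 1 12

Derivation:
vaddr = 28 = 0b000011100
  top 3 bits -> l1_idx = 0
  next 2 bits -> l2_idx = 1
  bottom 4 bits -> offset = 12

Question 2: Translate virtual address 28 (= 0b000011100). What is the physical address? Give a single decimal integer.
vaddr = 28 = 0b000011100
Split: l1_idx=0, l2_idx=1, offset=12
L1[0] = 2
L2[2][1] = 18
paddr = 18 * 16 + 12 = 300

Answer: 300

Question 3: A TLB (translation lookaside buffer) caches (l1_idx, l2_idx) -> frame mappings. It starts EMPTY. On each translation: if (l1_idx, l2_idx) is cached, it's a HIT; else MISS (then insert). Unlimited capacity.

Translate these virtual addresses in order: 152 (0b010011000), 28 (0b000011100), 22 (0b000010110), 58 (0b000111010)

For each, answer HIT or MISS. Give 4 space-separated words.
vaddr=152: (2,1) not in TLB -> MISS, insert
vaddr=28: (0,1) not in TLB -> MISS, insert
vaddr=22: (0,1) in TLB -> HIT
vaddr=58: (0,3) not in TLB -> MISS, insert

Answer: MISS MISS HIT MISS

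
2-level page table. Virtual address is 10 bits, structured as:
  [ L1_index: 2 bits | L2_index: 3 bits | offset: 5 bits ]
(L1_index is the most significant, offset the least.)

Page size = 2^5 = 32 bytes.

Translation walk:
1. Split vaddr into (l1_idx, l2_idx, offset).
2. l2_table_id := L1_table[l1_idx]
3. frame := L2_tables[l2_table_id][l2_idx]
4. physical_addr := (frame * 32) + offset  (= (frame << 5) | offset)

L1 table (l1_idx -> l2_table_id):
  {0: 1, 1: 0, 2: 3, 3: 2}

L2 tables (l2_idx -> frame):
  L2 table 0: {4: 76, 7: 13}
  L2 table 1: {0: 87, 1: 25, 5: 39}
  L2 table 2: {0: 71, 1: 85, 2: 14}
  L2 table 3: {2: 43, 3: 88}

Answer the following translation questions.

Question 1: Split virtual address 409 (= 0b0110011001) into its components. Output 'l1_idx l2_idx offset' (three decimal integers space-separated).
Answer: 1 4 25

Derivation:
vaddr = 409 = 0b0110011001
  top 2 bits -> l1_idx = 1
  next 3 bits -> l2_idx = 4
  bottom 5 bits -> offset = 25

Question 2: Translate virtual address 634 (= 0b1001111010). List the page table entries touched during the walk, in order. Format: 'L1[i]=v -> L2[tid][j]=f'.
vaddr = 634 = 0b1001111010
Split: l1_idx=2, l2_idx=3, offset=26

Answer: L1[2]=3 -> L2[3][3]=88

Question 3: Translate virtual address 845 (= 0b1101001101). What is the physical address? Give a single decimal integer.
Answer: 461

Derivation:
vaddr = 845 = 0b1101001101
Split: l1_idx=3, l2_idx=2, offset=13
L1[3] = 2
L2[2][2] = 14
paddr = 14 * 32 + 13 = 461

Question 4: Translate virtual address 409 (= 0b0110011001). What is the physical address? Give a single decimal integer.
vaddr = 409 = 0b0110011001
Split: l1_idx=1, l2_idx=4, offset=25
L1[1] = 0
L2[0][4] = 76
paddr = 76 * 32 + 25 = 2457

Answer: 2457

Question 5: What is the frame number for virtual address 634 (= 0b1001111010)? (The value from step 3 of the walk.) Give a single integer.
Answer: 88

Derivation:
vaddr = 634: l1_idx=2, l2_idx=3
L1[2] = 3; L2[3][3] = 88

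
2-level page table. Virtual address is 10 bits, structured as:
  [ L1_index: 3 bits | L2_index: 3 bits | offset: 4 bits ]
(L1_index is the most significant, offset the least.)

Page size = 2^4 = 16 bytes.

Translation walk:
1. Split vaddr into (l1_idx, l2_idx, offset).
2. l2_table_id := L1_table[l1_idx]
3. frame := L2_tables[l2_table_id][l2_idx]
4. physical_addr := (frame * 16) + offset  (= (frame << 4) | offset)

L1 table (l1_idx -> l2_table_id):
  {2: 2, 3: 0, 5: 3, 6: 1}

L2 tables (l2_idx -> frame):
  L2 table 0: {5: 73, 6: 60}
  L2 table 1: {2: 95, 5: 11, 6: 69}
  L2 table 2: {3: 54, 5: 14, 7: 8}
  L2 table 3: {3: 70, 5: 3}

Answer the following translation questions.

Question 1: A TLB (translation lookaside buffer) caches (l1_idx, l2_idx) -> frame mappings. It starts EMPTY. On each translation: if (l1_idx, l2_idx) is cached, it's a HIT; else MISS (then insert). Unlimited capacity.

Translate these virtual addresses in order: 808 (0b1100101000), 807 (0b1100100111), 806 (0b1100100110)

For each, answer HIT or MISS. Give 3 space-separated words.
vaddr=808: (6,2) not in TLB -> MISS, insert
vaddr=807: (6,2) in TLB -> HIT
vaddr=806: (6,2) in TLB -> HIT

Answer: MISS HIT HIT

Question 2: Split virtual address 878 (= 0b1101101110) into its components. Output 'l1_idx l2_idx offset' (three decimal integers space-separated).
Answer: 6 6 14

Derivation:
vaddr = 878 = 0b1101101110
  top 3 bits -> l1_idx = 6
  next 3 bits -> l2_idx = 6
  bottom 4 bits -> offset = 14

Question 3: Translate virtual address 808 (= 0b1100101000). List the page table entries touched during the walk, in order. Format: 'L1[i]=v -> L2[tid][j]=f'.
vaddr = 808 = 0b1100101000
Split: l1_idx=6, l2_idx=2, offset=8

Answer: L1[6]=1 -> L2[1][2]=95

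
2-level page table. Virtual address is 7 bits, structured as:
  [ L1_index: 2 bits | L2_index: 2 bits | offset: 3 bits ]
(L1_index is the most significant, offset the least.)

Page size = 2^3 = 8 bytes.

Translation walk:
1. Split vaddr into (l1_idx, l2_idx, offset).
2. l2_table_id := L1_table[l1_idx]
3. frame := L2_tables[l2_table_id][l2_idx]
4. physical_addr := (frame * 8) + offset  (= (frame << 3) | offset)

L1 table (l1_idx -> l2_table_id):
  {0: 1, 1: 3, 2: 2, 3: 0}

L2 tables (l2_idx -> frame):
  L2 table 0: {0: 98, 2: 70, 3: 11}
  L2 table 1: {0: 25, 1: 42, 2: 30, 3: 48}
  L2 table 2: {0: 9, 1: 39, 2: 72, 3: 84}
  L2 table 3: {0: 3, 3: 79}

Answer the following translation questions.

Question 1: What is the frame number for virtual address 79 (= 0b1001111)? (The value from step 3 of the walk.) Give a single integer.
Answer: 39

Derivation:
vaddr = 79: l1_idx=2, l2_idx=1
L1[2] = 2; L2[2][1] = 39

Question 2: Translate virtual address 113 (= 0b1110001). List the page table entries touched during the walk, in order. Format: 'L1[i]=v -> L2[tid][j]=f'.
vaddr = 113 = 0b1110001
Split: l1_idx=3, l2_idx=2, offset=1

Answer: L1[3]=0 -> L2[0][2]=70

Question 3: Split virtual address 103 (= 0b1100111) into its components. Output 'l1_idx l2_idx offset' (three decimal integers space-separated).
Answer: 3 0 7

Derivation:
vaddr = 103 = 0b1100111
  top 2 bits -> l1_idx = 3
  next 2 bits -> l2_idx = 0
  bottom 3 bits -> offset = 7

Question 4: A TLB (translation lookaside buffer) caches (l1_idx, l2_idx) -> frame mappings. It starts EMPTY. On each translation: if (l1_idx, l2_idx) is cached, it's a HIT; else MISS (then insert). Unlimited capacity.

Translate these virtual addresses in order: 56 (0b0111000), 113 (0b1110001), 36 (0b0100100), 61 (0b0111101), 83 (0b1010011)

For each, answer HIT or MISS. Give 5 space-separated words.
vaddr=56: (1,3) not in TLB -> MISS, insert
vaddr=113: (3,2) not in TLB -> MISS, insert
vaddr=36: (1,0) not in TLB -> MISS, insert
vaddr=61: (1,3) in TLB -> HIT
vaddr=83: (2,2) not in TLB -> MISS, insert

Answer: MISS MISS MISS HIT MISS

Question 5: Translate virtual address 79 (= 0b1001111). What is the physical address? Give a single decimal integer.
vaddr = 79 = 0b1001111
Split: l1_idx=2, l2_idx=1, offset=7
L1[2] = 2
L2[2][1] = 39
paddr = 39 * 8 + 7 = 319

Answer: 319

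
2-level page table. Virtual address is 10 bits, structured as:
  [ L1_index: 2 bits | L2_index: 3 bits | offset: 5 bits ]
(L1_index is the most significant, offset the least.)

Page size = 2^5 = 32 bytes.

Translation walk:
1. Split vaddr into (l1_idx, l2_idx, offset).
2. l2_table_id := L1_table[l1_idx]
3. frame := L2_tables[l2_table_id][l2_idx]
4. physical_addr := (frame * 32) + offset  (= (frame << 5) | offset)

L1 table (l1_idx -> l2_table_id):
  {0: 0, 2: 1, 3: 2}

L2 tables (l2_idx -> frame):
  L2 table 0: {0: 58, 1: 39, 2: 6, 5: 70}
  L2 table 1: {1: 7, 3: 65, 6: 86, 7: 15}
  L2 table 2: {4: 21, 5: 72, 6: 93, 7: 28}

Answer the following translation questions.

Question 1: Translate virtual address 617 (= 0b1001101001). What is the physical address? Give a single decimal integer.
vaddr = 617 = 0b1001101001
Split: l1_idx=2, l2_idx=3, offset=9
L1[2] = 1
L2[1][3] = 65
paddr = 65 * 32 + 9 = 2089

Answer: 2089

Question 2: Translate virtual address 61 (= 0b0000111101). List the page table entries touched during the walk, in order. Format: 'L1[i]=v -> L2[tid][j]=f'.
Answer: L1[0]=0 -> L2[0][1]=39

Derivation:
vaddr = 61 = 0b0000111101
Split: l1_idx=0, l2_idx=1, offset=29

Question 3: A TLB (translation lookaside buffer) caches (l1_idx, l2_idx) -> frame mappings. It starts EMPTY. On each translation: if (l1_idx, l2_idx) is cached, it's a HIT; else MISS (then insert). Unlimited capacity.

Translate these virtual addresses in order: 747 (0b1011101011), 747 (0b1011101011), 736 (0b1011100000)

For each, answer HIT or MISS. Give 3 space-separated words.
vaddr=747: (2,7) not in TLB -> MISS, insert
vaddr=747: (2,7) in TLB -> HIT
vaddr=736: (2,7) in TLB -> HIT

Answer: MISS HIT HIT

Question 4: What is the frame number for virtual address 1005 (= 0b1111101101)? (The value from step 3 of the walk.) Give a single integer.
vaddr = 1005: l1_idx=3, l2_idx=7
L1[3] = 2; L2[2][7] = 28

Answer: 28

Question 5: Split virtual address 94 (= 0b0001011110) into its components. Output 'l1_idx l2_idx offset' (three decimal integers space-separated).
Answer: 0 2 30

Derivation:
vaddr = 94 = 0b0001011110
  top 2 bits -> l1_idx = 0
  next 3 bits -> l2_idx = 2
  bottom 5 bits -> offset = 30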